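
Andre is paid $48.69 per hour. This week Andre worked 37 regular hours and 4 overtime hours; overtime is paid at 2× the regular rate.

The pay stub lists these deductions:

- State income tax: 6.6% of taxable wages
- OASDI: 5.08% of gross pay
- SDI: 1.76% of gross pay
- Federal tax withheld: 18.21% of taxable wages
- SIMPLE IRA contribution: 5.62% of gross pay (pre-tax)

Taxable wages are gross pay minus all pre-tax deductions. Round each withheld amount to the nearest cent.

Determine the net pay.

$1,404.99

Regular pay: 37 × $48.69 = $1,801.53
Overtime pay: 4 × $48.69 × 2 = $389.52
Gross pay = $1,801.53 + $389.52 = $2,191.05
SIMPLE IRA contribution: $2,191.05 × 0.0562 = $123.14
Taxable wages = $2,191.05 − $123.14 = $2,067.91
Federal tax withheld: $2,067.91 × 0.1821 = $376.57
State income tax: $2,067.91 × 0.066 = $136.48
OASDI: $2,191.05 × 0.0508 = $111.31
SDI: $2,191.05 × 0.0176 = $38.56
Total deductions = $123.14 + $376.57 + $136.48 + $111.31 + $38.56 = $786.06
Net pay = $2,191.05 − $786.06 = $1,404.99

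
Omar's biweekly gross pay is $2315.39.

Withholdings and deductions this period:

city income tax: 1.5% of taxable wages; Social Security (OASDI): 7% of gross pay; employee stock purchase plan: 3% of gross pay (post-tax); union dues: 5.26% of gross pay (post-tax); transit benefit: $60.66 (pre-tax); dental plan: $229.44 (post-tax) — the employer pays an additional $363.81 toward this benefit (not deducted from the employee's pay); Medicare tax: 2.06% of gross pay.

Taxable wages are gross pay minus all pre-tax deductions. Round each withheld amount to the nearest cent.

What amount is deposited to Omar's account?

$1590.44

Transit benefit: $60.66
Taxable wages = $2315.39 − $60.66 = $2254.73
City income tax: $2254.73 × 0.015 = $33.82
Medicare tax: $2315.39 × 0.0206 = $47.70
Social Security (OASDI): $2315.39 × 0.07 = $162.08
Union dues: $2315.39 × 0.0526 = $121.79
Employee stock purchase plan: $2315.39 × 0.03 = $69.46
Dental plan: $229.44
(Employer's $363.81 toward dental plan is not withheld from the employee.)
Total deductions = $60.66 + $33.82 + $47.70 + $162.08 + $121.79 + $69.46 + $229.44 = $724.95
Net pay = $2315.39 − $724.95 = $1590.44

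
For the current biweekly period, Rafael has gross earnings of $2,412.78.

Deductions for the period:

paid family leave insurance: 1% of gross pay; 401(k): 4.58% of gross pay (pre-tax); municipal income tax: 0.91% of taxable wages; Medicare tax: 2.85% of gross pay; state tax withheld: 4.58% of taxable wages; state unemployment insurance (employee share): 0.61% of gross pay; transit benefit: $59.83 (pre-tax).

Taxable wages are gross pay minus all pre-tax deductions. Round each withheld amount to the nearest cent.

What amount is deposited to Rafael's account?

401(k): $2,412.78 × 0.0458 = $110.51
Transit benefit: $59.83
Pre-tax total = $110.51 + $59.83 = $170.34
Taxable wages = $2,412.78 − $170.34 = $2,242.44
Municipal income tax: $2,242.44 × 0.0091 = $20.41
State tax withheld: $2,242.44 × 0.0458 = $102.70
Medicare tax: $2,412.78 × 0.0285 = $68.76
State unemployment insurance (employee share): $2,412.78 × 0.0061 = $14.72
Paid family leave insurance: $2,412.78 × 0.01 = $24.13
Total deductions = $110.51 + $59.83 + $20.41 + $102.70 + $68.76 + $14.72 + $24.13 = $401.06
Net pay = $2,412.78 − $401.06 = $2,011.72

$2,011.72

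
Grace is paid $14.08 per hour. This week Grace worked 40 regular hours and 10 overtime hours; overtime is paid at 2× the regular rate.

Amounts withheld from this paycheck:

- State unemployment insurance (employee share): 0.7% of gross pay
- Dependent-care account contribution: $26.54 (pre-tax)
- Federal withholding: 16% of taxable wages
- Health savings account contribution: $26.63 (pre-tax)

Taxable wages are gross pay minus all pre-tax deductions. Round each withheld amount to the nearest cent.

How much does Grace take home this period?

$659.06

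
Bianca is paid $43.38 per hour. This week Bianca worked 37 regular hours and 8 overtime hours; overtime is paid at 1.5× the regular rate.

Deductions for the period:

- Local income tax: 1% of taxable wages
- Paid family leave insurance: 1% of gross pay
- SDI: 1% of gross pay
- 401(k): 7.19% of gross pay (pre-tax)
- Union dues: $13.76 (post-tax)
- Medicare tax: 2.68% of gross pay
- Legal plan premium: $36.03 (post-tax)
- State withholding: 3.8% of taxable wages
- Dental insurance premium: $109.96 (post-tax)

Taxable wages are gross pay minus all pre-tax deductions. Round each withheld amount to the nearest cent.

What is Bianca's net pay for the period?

Regular pay: 37 × $43.38 = $1,605.06
Overtime pay: 8 × $43.38 × 1.5 = $520.56
Gross pay = $1,605.06 + $520.56 = $2,125.62
401(k): $2,125.62 × 0.0719 = $152.83
Taxable wages = $2,125.62 − $152.83 = $1,972.79
Local income tax: $1,972.79 × 0.01 = $19.73
State withholding: $1,972.79 × 0.038 = $74.97
Paid family leave insurance: $2,125.62 × 0.01 = $21.26
Medicare tax: $2,125.62 × 0.0268 = $56.97
SDI: $2,125.62 × 0.01 = $21.26
Union dues: $13.76
Legal plan premium: $36.03
Dental insurance premium: $109.96
Total deductions = $152.83 + $19.73 + $74.97 + $21.26 + $56.97 + $21.26 + $13.76 + $36.03 + $109.96 = $506.77
Net pay = $2,125.62 − $506.77 = $1,618.85

$1,618.85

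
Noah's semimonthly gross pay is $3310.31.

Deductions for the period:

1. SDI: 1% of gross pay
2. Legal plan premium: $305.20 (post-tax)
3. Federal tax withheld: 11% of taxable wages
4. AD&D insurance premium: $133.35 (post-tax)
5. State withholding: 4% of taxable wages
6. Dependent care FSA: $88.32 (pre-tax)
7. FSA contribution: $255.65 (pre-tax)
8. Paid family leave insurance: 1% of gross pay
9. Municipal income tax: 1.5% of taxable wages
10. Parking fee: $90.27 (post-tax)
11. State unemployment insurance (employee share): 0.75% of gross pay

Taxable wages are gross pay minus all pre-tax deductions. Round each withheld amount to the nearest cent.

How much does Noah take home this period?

$1857.04

Dependent care FSA: $88.32
FSA contribution: $255.65
Pre-tax total = $88.32 + $255.65 = $343.97
Taxable wages = $3310.31 − $343.97 = $2966.34
Municipal income tax: $2966.34 × 0.015 = $44.50
State withholding: $2966.34 × 0.04 = $118.65
Federal tax withheld: $2966.34 × 0.11 = $326.30
State unemployment insurance (employee share): $3310.31 × 0.0075 = $24.83
SDI: $3310.31 × 0.01 = $33.10
Paid family leave insurance: $3310.31 × 0.01 = $33.10
Parking fee: $90.27
AD&D insurance premium: $133.35
Legal plan premium: $305.20
Total deductions = $88.32 + $255.65 + $44.50 + $118.65 + $326.30 + $24.83 + $33.10 + $33.10 + $90.27 + $133.35 + $305.20 = $1453.27
Net pay = $3310.31 − $1453.27 = $1857.04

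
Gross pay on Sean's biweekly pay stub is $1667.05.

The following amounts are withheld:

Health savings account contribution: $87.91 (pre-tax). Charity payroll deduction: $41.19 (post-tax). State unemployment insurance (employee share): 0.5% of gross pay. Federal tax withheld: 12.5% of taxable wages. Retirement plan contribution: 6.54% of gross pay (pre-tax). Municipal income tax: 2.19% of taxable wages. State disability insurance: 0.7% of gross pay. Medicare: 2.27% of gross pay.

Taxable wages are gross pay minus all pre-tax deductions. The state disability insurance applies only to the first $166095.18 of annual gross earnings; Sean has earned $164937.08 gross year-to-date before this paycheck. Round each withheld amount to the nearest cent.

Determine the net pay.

Health savings account contribution: $87.91
Retirement plan contribution: $1667.05 × 0.0654 = $109.03
Pre-tax total = $87.91 + $109.03 = $196.94
Taxable wages = $1667.05 − $196.94 = $1470.11
Federal tax withheld: $1470.11 × 0.125 = $183.76
Municipal income tax: $1470.11 × 0.0219 = $32.20
Medicare: $1667.05 × 0.0227 = $37.84
State unemployment insurance (employee share): $1667.05 × 0.005 = $8.34
State disability insurance: only $166095.18 − $164937.08 = $1158.10 of this check is subject → $1158.10 × 0.007 = $8.11
Charity payroll deduction: $41.19
Total deductions = $87.91 + $109.03 + $183.76 + $32.20 + $37.84 + $8.34 + $8.11 + $41.19 = $508.38
Net pay = $1667.05 − $508.38 = $1158.67

$1158.67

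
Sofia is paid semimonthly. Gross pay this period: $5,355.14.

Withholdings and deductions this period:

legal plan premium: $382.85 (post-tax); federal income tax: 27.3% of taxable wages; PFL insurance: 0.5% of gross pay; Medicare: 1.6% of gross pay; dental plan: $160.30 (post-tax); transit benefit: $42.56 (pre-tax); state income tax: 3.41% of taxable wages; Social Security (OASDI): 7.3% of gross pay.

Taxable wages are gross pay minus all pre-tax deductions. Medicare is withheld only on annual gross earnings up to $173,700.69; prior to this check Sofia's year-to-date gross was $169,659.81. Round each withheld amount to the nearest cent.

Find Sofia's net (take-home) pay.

Transit benefit: $42.56
Taxable wages = $5,355.14 − $42.56 = $5,312.58
Federal income tax: $5,312.58 × 0.273 = $1,450.33
State income tax: $5,312.58 × 0.0341 = $181.16
Social Security (OASDI): $5,355.14 × 0.073 = $390.93
Medicare: only $173,700.69 − $169,659.81 = $4,040.88 of this check is subject → $4,040.88 × 0.016 = $64.65
PFL insurance: $5,355.14 × 0.005 = $26.78
Dental plan: $160.30
Legal plan premium: $382.85
Total deductions = $42.56 + $1,450.33 + $181.16 + $390.93 + $64.65 + $26.78 + $160.30 + $382.85 = $2,699.56
Net pay = $5,355.14 − $2,699.56 = $2,655.58

$2,655.58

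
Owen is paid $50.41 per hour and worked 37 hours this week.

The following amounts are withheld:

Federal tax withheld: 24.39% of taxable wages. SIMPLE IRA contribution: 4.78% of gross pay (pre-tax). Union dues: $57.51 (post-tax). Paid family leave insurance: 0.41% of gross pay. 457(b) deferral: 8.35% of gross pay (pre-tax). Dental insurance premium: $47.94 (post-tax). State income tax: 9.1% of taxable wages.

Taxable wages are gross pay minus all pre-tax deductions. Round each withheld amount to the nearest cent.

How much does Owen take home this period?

Gross pay: 37 × $50.41 = $1,865.17
SIMPLE IRA contribution: $1,865.17 × 0.0478 = $89.16
457(b) deferral: $1,865.17 × 0.0835 = $155.74
Pre-tax total = $89.16 + $155.74 = $244.90
Taxable wages = $1,865.17 − $244.90 = $1,620.27
Federal tax withheld: $1,620.27 × 0.2439 = $395.18
State income tax: $1,620.27 × 0.091 = $147.44
Paid family leave insurance: $1,865.17 × 0.0041 = $7.65
Union dues: $57.51
Dental insurance premium: $47.94
Total deductions = $89.16 + $155.74 + $395.18 + $147.44 + $7.65 + $57.51 + $47.94 = $900.62
Net pay = $1,865.17 − $900.62 = $964.55

$964.55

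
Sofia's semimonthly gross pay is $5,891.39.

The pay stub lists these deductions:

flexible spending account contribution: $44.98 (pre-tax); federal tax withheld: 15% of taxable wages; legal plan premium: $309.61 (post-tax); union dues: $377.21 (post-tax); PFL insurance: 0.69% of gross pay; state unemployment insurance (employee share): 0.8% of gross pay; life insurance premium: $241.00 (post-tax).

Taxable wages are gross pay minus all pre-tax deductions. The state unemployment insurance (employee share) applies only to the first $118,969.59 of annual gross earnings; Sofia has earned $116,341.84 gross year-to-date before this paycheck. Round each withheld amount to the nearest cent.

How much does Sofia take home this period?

$3,979.96

Flexible spending account contribution: $44.98
Taxable wages = $5,891.39 − $44.98 = $5,846.41
Federal tax withheld: $5,846.41 × 0.15 = $876.96
PFL insurance: $5,891.39 × 0.0069 = $40.65
State unemployment insurance (employee share): only $118,969.59 − $116,341.84 = $2,627.75 of this check is subject → $2,627.75 × 0.008 = $21.02
Life insurance premium: $241.00
Union dues: $377.21
Legal plan premium: $309.61
Total deductions = $44.98 + $876.96 + $40.65 + $21.02 + $241.00 + $377.21 + $309.61 = $1,911.43
Net pay = $5,891.39 − $1,911.43 = $3,979.96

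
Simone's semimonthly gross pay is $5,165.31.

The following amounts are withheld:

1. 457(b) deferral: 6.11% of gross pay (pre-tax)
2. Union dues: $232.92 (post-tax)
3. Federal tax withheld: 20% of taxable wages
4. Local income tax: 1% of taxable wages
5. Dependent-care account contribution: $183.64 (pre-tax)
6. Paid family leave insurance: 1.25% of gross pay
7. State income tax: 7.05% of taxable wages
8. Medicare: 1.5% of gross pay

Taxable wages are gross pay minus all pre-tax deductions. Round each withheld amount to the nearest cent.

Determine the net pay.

$2,982.27

Dependent-care account contribution: $183.64
457(b) deferral: $5,165.31 × 0.0611 = $315.60
Pre-tax total = $183.64 + $315.60 = $499.24
Taxable wages = $5,165.31 − $499.24 = $4,666.07
Federal tax withheld: $4,666.07 × 0.2 = $933.21
State income tax: $4,666.07 × 0.0705 = $328.96
Local income tax: $4,666.07 × 0.01 = $46.66
Paid family leave insurance: $5,165.31 × 0.0125 = $64.57
Medicare: $5,165.31 × 0.015 = $77.48
Union dues: $232.92
Total deductions = $183.64 + $315.60 + $933.21 + $328.96 + $46.66 + $64.57 + $77.48 + $232.92 = $2,183.04
Net pay = $5,165.31 − $2,183.04 = $2,982.27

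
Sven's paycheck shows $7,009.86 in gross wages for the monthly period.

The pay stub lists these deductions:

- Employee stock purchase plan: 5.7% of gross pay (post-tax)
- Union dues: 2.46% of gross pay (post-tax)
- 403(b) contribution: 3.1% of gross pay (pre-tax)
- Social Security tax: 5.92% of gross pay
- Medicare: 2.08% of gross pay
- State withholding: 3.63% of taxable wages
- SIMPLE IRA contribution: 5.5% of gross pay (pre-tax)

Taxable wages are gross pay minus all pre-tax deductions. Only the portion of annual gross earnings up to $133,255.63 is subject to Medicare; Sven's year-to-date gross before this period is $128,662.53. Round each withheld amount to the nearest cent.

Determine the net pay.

403(b) contribution: $7,009.86 × 0.031 = $217.31
SIMPLE IRA contribution: $7,009.86 × 0.055 = $385.54
Pre-tax total = $217.31 + $385.54 = $602.85
Taxable wages = $7,009.86 − $602.85 = $6,407.01
State withholding: $6,407.01 × 0.0363 = $232.57
Social Security tax: $7,009.86 × 0.0592 = $414.98
Medicare: only $133,255.63 − $128,662.53 = $4,593.10 of this check is subject → $4,593.10 × 0.0208 = $95.54
Union dues: $7,009.86 × 0.0246 = $172.44
Employee stock purchase plan: $7,009.86 × 0.057 = $399.56
Total deductions = $217.31 + $385.54 + $232.57 + $414.98 + $95.54 + $172.44 + $399.56 = $1,917.94
Net pay = $7,009.86 − $1,917.94 = $5,091.92

$5,091.92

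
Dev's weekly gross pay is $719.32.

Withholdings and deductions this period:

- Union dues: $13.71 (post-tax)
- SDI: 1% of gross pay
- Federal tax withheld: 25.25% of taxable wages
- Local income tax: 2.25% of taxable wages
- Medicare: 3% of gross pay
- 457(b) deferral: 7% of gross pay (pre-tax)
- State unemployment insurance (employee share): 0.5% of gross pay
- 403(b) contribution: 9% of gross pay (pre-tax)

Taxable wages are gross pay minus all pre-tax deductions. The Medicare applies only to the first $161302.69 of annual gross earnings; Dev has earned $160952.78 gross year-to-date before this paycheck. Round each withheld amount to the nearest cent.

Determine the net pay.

$403.06

403(b) contribution: $719.32 × 0.09 = $64.74
457(b) deferral: $719.32 × 0.07 = $50.35
Pre-tax total = $64.74 + $50.35 = $115.09
Taxable wages = $719.32 − $115.09 = $604.23
Federal tax withheld: $604.23 × 0.2525 = $152.57
Local income tax: $604.23 × 0.0225 = $13.60
State unemployment insurance (employee share): $719.32 × 0.005 = $3.60
Medicare: only $161302.69 − $160952.78 = $349.91 of this check is subject → $349.91 × 0.03 = $10.50
SDI: $719.32 × 0.01 = $7.19
Union dues: $13.71
Total deductions = $64.74 + $50.35 + $152.57 + $13.60 + $3.60 + $10.50 + $7.19 + $13.71 = $316.26
Net pay = $719.32 − $316.26 = $403.06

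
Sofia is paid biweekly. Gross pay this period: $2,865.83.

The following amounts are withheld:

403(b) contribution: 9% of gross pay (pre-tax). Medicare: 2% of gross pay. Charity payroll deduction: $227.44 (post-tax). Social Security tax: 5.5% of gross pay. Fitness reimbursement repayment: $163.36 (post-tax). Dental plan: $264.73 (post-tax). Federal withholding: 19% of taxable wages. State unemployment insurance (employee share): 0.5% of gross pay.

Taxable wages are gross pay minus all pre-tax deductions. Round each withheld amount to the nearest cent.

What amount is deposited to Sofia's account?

$1,227.61

403(b) contribution: $2,865.83 × 0.09 = $257.92
Taxable wages = $2,865.83 − $257.92 = $2,607.91
Federal withholding: $2,607.91 × 0.19 = $495.50
State unemployment insurance (employee share): $2,865.83 × 0.005 = $14.33
Medicare: $2,865.83 × 0.02 = $57.32
Social Security tax: $2,865.83 × 0.055 = $157.62
Dental plan: $264.73
Fitness reimbursement repayment: $163.36
Charity payroll deduction: $227.44
Total deductions = $257.92 + $495.50 + $14.33 + $57.32 + $157.62 + $264.73 + $163.36 + $227.44 = $1,638.22
Net pay = $2,865.83 − $1,638.22 = $1,227.61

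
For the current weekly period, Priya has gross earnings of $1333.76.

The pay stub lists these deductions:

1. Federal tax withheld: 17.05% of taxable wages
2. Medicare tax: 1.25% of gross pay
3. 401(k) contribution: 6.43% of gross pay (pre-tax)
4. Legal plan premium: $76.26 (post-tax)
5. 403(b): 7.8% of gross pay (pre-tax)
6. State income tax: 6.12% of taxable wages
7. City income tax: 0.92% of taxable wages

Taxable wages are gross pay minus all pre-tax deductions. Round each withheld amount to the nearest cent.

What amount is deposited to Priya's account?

$775.46

403(b): $1333.76 × 0.078 = $104.03
401(k) contribution: $1333.76 × 0.0643 = $85.76
Pre-tax total = $104.03 + $85.76 = $189.79
Taxable wages = $1333.76 − $189.79 = $1143.97
Federal tax withheld: $1143.97 × 0.1705 = $195.05
State income tax: $1143.97 × 0.0612 = $70.01
City income tax: $1143.97 × 0.0092 = $10.52
Medicare tax: $1333.76 × 0.0125 = $16.67
Legal plan premium: $76.26
Total deductions = $104.03 + $85.76 + $195.05 + $70.01 + $10.52 + $16.67 + $76.26 = $558.30
Net pay = $1333.76 − $558.30 = $775.46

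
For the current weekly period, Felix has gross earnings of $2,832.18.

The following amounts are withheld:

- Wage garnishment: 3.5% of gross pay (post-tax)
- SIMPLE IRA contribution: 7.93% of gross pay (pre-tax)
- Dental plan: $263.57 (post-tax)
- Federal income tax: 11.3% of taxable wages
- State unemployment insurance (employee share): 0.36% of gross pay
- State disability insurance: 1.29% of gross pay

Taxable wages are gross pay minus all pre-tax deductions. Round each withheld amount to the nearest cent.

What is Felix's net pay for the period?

$1,903.49

SIMPLE IRA contribution: $2,832.18 × 0.0793 = $224.59
Taxable wages = $2,832.18 − $224.59 = $2,607.59
Federal income tax: $2,607.59 × 0.113 = $294.66
State disability insurance: $2,832.18 × 0.0129 = $36.54
State unemployment insurance (employee share): $2,832.18 × 0.0036 = $10.20
Dental plan: $263.57
Wage garnishment: $2,832.18 × 0.035 = $99.13
Total deductions = $224.59 + $294.66 + $36.54 + $10.20 + $263.57 + $99.13 = $928.69
Net pay = $2,832.18 − $928.69 = $1,903.49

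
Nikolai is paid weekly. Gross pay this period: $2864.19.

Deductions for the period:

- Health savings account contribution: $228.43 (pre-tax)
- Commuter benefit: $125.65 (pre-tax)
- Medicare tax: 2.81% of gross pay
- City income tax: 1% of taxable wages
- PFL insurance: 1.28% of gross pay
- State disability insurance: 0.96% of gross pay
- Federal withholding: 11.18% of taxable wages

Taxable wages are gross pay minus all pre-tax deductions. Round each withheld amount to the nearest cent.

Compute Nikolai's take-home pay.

$2059.74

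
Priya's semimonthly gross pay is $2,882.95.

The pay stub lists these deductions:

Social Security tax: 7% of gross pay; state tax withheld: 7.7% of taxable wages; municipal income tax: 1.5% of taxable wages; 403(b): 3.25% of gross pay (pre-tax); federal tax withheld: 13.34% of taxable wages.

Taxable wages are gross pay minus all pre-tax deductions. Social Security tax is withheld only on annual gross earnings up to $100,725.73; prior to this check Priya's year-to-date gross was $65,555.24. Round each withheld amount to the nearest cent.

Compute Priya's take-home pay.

$1,958.74

403(b): $2,882.95 × 0.0325 = $93.70
Taxable wages = $2,882.95 − $93.70 = $2,789.25
State tax withheld: $2,789.25 × 0.077 = $214.77
Federal tax withheld: $2,789.25 × 0.1334 = $372.09
Municipal income tax: $2,789.25 × 0.015 = $41.84
Social Security tax: cap not yet reached, full $2,882.95 is subject → $2,882.95 × 0.07 = $201.81
Total deductions = $93.70 + $214.77 + $372.09 + $41.84 + $201.81 = $924.21
Net pay = $2,882.95 − $924.21 = $1,958.74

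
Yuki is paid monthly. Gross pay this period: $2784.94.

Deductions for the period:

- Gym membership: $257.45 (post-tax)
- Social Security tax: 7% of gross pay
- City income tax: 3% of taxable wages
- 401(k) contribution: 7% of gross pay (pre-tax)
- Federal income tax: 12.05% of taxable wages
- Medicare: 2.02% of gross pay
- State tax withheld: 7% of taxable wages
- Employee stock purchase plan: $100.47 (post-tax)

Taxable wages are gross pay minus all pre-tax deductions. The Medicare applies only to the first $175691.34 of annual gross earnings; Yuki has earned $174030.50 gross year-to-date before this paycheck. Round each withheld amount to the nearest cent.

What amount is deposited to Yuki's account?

401(k) contribution: $2784.94 × 0.07 = $194.95
Taxable wages = $2784.94 − $194.95 = $2589.99
Federal income tax: $2589.99 × 0.1205 = $312.09
State tax withheld: $2589.99 × 0.07 = $181.30
City income tax: $2589.99 × 0.03 = $77.70
Medicare: only $175691.34 − $174030.50 = $1660.84 of this check is subject → $1660.84 × 0.0202 = $33.55
Social Security tax: $2784.94 × 0.07 = $194.95
Gym membership: $257.45
Employee stock purchase plan: $100.47
Total deductions = $194.95 + $312.09 + $181.30 + $77.70 + $33.55 + $194.95 + $257.45 + $100.47 = $1352.46
Net pay = $2784.94 − $1352.46 = $1432.48

$1432.48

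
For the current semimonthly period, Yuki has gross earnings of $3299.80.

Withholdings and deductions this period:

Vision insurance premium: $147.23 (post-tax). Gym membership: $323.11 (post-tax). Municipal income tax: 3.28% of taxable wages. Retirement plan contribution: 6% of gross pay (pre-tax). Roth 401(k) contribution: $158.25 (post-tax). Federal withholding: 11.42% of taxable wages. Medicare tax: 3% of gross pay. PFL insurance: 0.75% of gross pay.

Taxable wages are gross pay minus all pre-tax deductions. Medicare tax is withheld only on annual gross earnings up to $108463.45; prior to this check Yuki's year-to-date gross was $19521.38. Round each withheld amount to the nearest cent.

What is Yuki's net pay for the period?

Retirement plan contribution: $3299.80 × 0.06 = $197.99
Taxable wages = $3299.80 − $197.99 = $3101.81
Municipal income tax: $3101.81 × 0.0328 = $101.74
Federal withholding: $3101.81 × 0.1142 = $354.23
Medicare tax: cap not yet reached, full $3299.80 is subject → $3299.80 × 0.03 = $98.99
PFL insurance: $3299.80 × 0.0075 = $24.75
Vision insurance premium: $147.23
Roth 401(k) contribution: $158.25
Gym membership: $323.11
Total deductions = $197.99 + $101.74 + $354.23 + $98.99 + $24.75 + $147.23 + $158.25 + $323.11 = $1406.29
Net pay = $3299.80 − $1406.29 = $1893.51

$1893.51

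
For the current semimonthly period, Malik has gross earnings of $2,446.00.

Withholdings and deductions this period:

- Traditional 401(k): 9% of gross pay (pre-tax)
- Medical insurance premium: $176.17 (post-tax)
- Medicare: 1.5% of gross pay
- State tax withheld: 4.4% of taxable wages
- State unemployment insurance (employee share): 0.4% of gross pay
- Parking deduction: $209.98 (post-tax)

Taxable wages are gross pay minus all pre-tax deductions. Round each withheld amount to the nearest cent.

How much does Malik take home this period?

$1,695.30

Traditional 401(k): $2,446.00 × 0.09 = $220.14
Taxable wages = $2,446.00 − $220.14 = $2,225.86
State tax withheld: $2,225.86 × 0.044 = $97.94
State unemployment insurance (employee share): $2,446.00 × 0.004 = $9.78
Medicare: $2,446.00 × 0.015 = $36.69
Medical insurance premium: $176.17
Parking deduction: $209.98
Total deductions = $220.14 + $97.94 + $9.78 + $36.69 + $176.17 + $209.98 = $750.70
Net pay = $2,446.00 − $750.70 = $1,695.30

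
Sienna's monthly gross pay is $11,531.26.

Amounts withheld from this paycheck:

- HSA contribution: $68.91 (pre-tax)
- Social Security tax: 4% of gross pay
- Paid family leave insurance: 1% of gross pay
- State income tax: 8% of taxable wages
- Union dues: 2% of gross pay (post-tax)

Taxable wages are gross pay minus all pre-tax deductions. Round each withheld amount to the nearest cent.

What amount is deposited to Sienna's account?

HSA contribution: $68.91
Taxable wages = $11,531.26 − $68.91 = $11,462.35
State income tax: $11,462.35 × 0.08 = $916.99
Social Security tax: $11,531.26 × 0.04 = $461.25
Paid family leave insurance: $11,531.26 × 0.01 = $115.31
Union dues: $11,531.26 × 0.02 = $230.63
Total deductions = $68.91 + $916.99 + $461.25 + $115.31 + $230.63 = $1,793.09
Net pay = $11,531.26 − $1,793.09 = $9,738.17

$9,738.17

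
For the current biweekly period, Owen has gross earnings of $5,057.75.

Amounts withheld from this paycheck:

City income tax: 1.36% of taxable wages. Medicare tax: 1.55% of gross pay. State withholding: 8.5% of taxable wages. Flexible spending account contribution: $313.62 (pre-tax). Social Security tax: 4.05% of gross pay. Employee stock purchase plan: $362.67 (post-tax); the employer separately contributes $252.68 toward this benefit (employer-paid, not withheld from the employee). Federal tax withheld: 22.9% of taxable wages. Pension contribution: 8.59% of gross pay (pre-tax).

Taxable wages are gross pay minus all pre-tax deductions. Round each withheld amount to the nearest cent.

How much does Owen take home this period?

Flexible spending account contribution: $313.62
Pension contribution: $5,057.75 × 0.0859 = $434.46
Pre-tax total = $313.62 + $434.46 = $748.08
Taxable wages = $5,057.75 − $748.08 = $4,309.67
City income tax: $4,309.67 × 0.0136 = $58.61
State withholding: $4,309.67 × 0.085 = $366.32
Federal tax withheld: $4,309.67 × 0.229 = $986.91
Social Security tax: $5,057.75 × 0.0405 = $204.84
Medicare tax: $5,057.75 × 0.0155 = $78.40
Employee stock purchase plan: $362.67
(Employer's $252.68 toward employee stock purchase plan is not withheld from the employee.)
Total deductions = $313.62 + $434.46 + $58.61 + $366.32 + $986.91 + $204.84 + $78.40 + $362.67 = $2,805.83
Net pay = $5,057.75 − $2,805.83 = $2,251.92

$2,251.92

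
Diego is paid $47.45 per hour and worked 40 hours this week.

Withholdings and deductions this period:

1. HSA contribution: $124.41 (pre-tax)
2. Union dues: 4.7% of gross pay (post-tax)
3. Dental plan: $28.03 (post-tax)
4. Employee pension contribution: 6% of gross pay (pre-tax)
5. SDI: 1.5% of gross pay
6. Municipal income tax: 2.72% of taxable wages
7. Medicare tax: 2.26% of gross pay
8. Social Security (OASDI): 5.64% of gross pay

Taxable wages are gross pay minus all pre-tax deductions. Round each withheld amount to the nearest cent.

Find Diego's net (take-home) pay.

$1,318.92

Gross pay: 40 × $47.45 = $1,898.00
HSA contribution: $124.41
Employee pension contribution: $1,898.00 × 0.06 = $113.88
Pre-tax total = $124.41 + $113.88 = $238.29
Taxable wages = $1,898.00 − $238.29 = $1,659.71
Municipal income tax: $1,659.71 × 0.0272 = $45.14
Medicare tax: $1,898.00 × 0.0226 = $42.89
SDI: $1,898.00 × 0.015 = $28.47
Social Security (OASDI): $1,898.00 × 0.0564 = $107.05
Dental plan: $28.03
Union dues: $1,898.00 × 0.047 = $89.21
Total deductions = $124.41 + $113.88 + $45.14 + $42.89 + $28.47 + $107.05 + $28.03 + $89.21 = $579.08
Net pay = $1,898.00 − $579.08 = $1,318.92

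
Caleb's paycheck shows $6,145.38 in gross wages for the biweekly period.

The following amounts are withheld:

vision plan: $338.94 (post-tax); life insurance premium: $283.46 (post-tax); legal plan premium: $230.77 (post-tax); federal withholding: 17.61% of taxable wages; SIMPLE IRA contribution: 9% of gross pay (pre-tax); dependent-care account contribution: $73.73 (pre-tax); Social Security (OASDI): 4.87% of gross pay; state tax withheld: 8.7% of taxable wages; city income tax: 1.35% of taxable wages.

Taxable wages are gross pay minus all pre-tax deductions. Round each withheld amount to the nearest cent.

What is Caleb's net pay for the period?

SIMPLE IRA contribution: $6,145.38 × 0.09 = $553.08
Dependent-care account contribution: $73.73
Pre-tax total = $553.08 + $73.73 = $626.81
Taxable wages = $6,145.38 − $626.81 = $5,518.57
State tax withheld: $5,518.57 × 0.087 = $480.12
City income tax: $5,518.57 × 0.0135 = $74.50
Federal withholding: $5,518.57 × 0.1761 = $971.82
Social Security (OASDI): $6,145.38 × 0.0487 = $299.28
Legal plan premium: $230.77
Vision plan: $338.94
Life insurance premium: $283.46
Total deductions = $553.08 + $73.73 + $480.12 + $74.50 + $971.82 + $299.28 + $230.77 + $338.94 + $283.46 = $3,305.70
Net pay = $6,145.38 − $3,305.70 = $2,839.68

$2,839.68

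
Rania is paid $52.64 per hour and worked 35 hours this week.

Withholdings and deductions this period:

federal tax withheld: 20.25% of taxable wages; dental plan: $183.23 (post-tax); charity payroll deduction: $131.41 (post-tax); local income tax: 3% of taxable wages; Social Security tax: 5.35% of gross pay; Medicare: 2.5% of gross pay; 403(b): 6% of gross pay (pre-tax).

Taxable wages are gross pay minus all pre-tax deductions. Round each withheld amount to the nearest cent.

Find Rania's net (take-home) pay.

$869.93

Gross pay: 35 × $52.64 = $1842.40
403(b): $1842.40 × 0.06 = $110.54
Taxable wages = $1842.40 − $110.54 = $1731.86
Local income tax: $1731.86 × 0.03 = $51.96
Federal tax withheld: $1731.86 × 0.2025 = $350.70
Social Security tax: $1842.40 × 0.0535 = $98.57
Medicare: $1842.40 × 0.025 = $46.06
Charity payroll deduction: $131.41
Dental plan: $183.23
Total deductions = $110.54 + $51.96 + $350.70 + $98.57 + $46.06 + $131.41 + $183.23 = $972.47
Net pay = $1842.40 − $972.47 = $869.93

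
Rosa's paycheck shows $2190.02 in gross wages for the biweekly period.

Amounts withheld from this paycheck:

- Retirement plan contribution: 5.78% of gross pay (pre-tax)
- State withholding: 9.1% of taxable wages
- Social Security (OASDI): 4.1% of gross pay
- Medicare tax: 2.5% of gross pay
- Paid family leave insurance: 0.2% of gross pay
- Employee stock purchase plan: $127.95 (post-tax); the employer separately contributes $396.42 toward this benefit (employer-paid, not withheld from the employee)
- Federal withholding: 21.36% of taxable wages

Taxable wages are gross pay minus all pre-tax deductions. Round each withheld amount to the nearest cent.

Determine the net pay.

Retirement plan contribution: $2190.02 × 0.0578 = $126.58
Taxable wages = $2190.02 − $126.58 = $2063.44
Federal withholding: $2063.44 × 0.2136 = $440.75
State withholding: $2063.44 × 0.091 = $187.77
Medicare tax: $2190.02 × 0.025 = $54.75
Social Security (OASDI): $2190.02 × 0.041 = $89.79
Paid family leave insurance: $2190.02 × 0.002 = $4.38
Employee stock purchase plan: $127.95
(Employer's $396.42 toward employee stock purchase plan is not withheld from the employee.)
Total deductions = $126.58 + $440.75 + $187.77 + $54.75 + $89.79 + $4.38 + $127.95 = $1031.97
Net pay = $2190.02 − $1031.97 = $1158.05

$1158.05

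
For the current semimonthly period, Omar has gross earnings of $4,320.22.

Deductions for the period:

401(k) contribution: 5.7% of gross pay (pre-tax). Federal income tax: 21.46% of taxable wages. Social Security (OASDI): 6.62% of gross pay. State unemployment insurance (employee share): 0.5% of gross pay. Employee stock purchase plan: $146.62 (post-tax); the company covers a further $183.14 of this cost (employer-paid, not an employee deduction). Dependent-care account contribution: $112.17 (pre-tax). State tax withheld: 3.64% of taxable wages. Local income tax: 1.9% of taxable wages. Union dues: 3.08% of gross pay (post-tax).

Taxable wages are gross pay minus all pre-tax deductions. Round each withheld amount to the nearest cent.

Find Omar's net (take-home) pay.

$2,304.84

Dependent-care account contribution: $112.17
401(k) contribution: $4,320.22 × 0.057 = $246.25
Pre-tax total = $112.17 + $246.25 = $358.42
Taxable wages = $4,320.22 − $358.42 = $3,961.80
Local income tax: $3,961.80 × 0.019 = $75.27
Federal income tax: $3,961.80 × 0.2146 = $850.20
State tax withheld: $3,961.80 × 0.0364 = $144.21
State unemployment insurance (employee share): $4,320.22 × 0.005 = $21.60
Social Security (OASDI): $4,320.22 × 0.0662 = $286.00
Employee stock purchase plan: $146.62
Union dues: $4,320.22 × 0.0308 = $133.06
(Employer's $183.14 toward employee stock purchase plan is not withheld from the employee.)
Total deductions = $112.17 + $246.25 + $75.27 + $850.20 + $144.21 + $21.60 + $286.00 + $146.62 + $133.06 = $2,015.38
Net pay = $4,320.22 − $2,015.38 = $2,304.84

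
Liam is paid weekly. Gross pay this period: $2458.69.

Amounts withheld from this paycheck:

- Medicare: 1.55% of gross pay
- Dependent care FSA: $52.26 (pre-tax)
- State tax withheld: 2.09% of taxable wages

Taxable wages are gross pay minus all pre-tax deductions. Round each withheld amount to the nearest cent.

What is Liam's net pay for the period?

Dependent care FSA: $52.26
Taxable wages = $2458.69 − $52.26 = $2406.43
State tax withheld: $2406.43 × 0.0209 = $50.29
Medicare: $2458.69 × 0.0155 = $38.11
Total deductions = $52.26 + $50.29 + $38.11 = $140.66
Net pay = $2458.69 − $140.66 = $2318.03

$2318.03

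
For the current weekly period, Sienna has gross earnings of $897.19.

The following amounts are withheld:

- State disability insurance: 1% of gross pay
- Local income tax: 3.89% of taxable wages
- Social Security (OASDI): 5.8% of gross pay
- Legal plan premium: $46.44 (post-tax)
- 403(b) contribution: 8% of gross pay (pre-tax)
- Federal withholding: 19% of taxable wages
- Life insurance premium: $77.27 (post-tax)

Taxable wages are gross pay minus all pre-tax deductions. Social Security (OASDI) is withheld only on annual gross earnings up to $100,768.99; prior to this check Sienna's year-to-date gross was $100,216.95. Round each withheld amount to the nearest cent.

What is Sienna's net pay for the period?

403(b) contribution: $897.19 × 0.08 = $71.78
Taxable wages = $897.19 − $71.78 = $825.41
Local income tax: $825.41 × 0.0389 = $32.11
Federal withholding: $825.41 × 0.19 = $156.83
State disability insurance: $897.19 × 0.01 = $8.97
Social Security (OASDI): only $100,768.99 − $100,216.95 = $552.04 of this check is subject → $552.04 × 0.058 = $32.02
Legal plan premium: $46.44
Life insurance premium: $77.27
Total deductions = $71.78 + $32.11 + $156.83 + $8.97 + $32.02 + $46.44 + $77.27 = $425.42
Net pay = $897.19 − $425.42 = $471.77

$471.77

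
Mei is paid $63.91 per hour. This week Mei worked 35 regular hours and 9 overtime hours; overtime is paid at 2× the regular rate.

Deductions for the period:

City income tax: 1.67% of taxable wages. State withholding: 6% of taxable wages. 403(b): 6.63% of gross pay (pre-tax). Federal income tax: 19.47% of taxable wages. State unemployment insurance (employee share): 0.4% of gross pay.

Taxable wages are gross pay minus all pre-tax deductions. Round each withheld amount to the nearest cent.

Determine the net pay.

Regular pay: 35 × $63.91 = $2,236.85
Overtime pay: 9 × $63.91 × 2 = $1,150.38
Gross pay = $2,236.85 + $1,150.38 = $3,387.23
403(b): $3,387.23 × 0.0663 = $224.57
Taxable wages = $3,387.23 − $224.57 = $3,162.66
Federal income tax: $3,162.66 × 0.1947 = $615.77
State withholding: $3,162.66 × 0.06 = $189.76
City income tax: $3,162.66 × 0.0167 = $52.82
State unemployment insurance (employee share): $3,387.23 × 0.004 = $13.55
Total deductions = $224.57 + $615.77 + $189.76 + $52.82 + $13.55 = $1,096.47
Net pay = $3,387.23 − $1,096.47 = $2,290.76

$2,290.76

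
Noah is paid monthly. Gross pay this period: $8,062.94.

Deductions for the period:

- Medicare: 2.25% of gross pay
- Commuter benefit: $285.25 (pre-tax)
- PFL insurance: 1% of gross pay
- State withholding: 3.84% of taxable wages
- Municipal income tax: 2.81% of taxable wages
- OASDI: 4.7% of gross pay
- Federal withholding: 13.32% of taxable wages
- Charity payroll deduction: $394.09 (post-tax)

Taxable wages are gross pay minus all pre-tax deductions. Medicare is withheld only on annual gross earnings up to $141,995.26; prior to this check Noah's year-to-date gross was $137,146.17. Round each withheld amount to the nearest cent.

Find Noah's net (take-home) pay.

$5,261.71

Commuter benefit: $285.25
Taxable wages = $8,062.94 − $285.25 = $7,777.69
Federal withholding: $7,777.69 × 0.1332 = $1,035.99
Municipal income tax: $7,777.69 × 0.0281 = $218.55
State withholding: $7,777.69 × 0.0384 = $298.66
OASDI: $8,062.94 × 0.047 = $378.96
Medicare: only $141,995.26 − $137,146.17 = $4,849.09 of this check is subject → $4,849.09 × 0.0225 = $109.10
PFL insurance: $8,062.94 × 0.01 = $80.63
Charity payroll deduction: $394.09
Total deductions = $285.25 + $1,035.99 + $218.55 + $298.66 + $378.96 + $109.10 + $80.63 + $394.09 = $2,801.23
Net pay = $8,062.94 − $2,801.23 = $5,261.71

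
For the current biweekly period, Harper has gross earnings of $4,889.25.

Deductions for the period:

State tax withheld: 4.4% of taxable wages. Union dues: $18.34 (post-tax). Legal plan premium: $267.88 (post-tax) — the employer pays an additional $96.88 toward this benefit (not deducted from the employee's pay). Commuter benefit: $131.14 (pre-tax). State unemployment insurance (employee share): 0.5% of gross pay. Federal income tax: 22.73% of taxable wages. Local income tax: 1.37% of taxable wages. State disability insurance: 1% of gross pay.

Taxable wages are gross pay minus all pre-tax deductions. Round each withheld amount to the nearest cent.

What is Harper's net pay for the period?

Commuter benefit: $131.14
Taxable wages = $4,889.25 − $131.14 = $4,758.11
Federal income tax: $4,758.11 × 0.2273 = $1,081.52
State tax withheld: $4,758.11 × 0.044 = $209.36
Local income tax: $4,758.11 × 0.0137 = $65.19
State disability insurance: $4,889.25 × 0.01 = $48.89
State unemployment insurance (employee share): $4,889.25 × 0.005 = $24.45
Union dues: $18.34
Legal plan premium: $267.88
(Employer's $96.88 toward legal plan premium is not withheld from the employee.)
Total deductions = $131.14 + $1,081.52 + $209.36 + $65.19 + $48.89 + $24.45 + $18.34 + $267.88 = $1,846.77
Net pay = $4,889.25 − $1,846.77 = $3,042.48

$3,042.48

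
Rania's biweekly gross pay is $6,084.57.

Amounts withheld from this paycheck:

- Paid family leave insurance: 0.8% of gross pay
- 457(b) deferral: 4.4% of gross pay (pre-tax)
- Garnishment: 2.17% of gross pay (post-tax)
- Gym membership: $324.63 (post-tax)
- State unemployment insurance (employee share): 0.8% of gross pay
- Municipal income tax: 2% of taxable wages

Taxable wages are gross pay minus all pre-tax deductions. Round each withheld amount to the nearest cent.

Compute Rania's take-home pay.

457(b) deferral: $6,084.57 × 0.044 = $267.72
Taxable wages = $6,084.57 − $267.72 = $5,816.85
Municipal income tax: $5,816.85 × 0.02 = $116.34
State unemployment insurance (employee share): $6,084.57 × 0.008 = $48.68
Paid family leave insurance: $6,084.57 × 0.008 = $48.68
Garnishment: $6,084.57 × 0.0217 = $132.04
Gym membership: $324.63
Total deductions = $267.72 + $116.34 + $48.68 + $48.68 + $132.04 + $324.63 = $938.09
Net pay = $6,084.57 − $938.09 = $5,146.48

$5,146.48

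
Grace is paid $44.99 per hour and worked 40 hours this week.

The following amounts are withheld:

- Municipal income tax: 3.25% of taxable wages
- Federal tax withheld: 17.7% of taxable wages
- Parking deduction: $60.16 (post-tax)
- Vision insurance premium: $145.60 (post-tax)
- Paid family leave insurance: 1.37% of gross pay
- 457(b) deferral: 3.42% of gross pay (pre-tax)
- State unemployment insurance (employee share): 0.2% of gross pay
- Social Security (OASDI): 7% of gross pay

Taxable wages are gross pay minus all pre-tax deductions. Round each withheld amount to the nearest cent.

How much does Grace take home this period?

$1013.95

Gross pay: 40 × $44.99 = $1799.60
457(b) deferral: $1799.60 × 0.0342 = $61.55
Taxable wages = $1799.60 − $61.55 = $1738.05
Municipal income tax: $1738.05 × 0.0325 = $56.49
Federal tax withheld: $1738.05 × 0.177 = $307.63
Social Security (OASDI): $1799.60 × 0.07 = $125.97
Paid family leave insurance: $1799.60 × 0.0137 = $24.65
State unemployment insurance (employee share): $1799.60 × 0.002 = $3.60
Parking deduction: $60.16
Vision insurance premium: $145.60
Total deductions = $61.55 + $56.49 + $307.63 + $125.97 + $24.65 + $3.60 + $60.16 + $145.60 = $785.65
Net pay = $1799.60 − $785.65 = $1013.95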